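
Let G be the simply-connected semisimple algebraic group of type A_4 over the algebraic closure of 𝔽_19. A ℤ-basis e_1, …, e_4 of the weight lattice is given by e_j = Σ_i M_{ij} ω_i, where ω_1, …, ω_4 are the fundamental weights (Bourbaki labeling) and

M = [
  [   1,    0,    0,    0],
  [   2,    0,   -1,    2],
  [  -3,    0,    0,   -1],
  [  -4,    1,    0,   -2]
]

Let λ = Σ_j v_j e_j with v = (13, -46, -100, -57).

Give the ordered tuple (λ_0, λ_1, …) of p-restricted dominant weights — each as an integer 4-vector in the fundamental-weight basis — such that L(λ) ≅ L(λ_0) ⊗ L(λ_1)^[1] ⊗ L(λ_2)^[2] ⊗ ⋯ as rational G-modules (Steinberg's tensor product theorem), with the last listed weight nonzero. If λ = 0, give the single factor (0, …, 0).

((13, 12, 18, 16),)

In the fundamental-weight basis, λ has coordinates c = M·v (v = (13, -46, -100, -57)):
  c_1 = (1)·(13) + (0)·(-46) + (0)·(-100) + (0)·(-57) = 13
  c_2 = (2)·(13) + (0)·(-46) + (-1)·(-100) + (2)·(-57) = 12
  c_3 = (-3)·(13) + (0)·(-46) + (0)·(-100) + (-1)·(-57) = 18
  c_4 = (-4)·(13) + (1)·(-46) + (0)·(-100) + (-2)·(-57) = 16
p = 19; digits c_i = Σ_j d_{ij}·19^j, 0 ≤ d_{ij} < 19:
  c_1 = 13 = 13·19^0
  c_2 = 12 = 12·19^0
  c_3 = 18 = 18·19^0
  c_4 = 16 = 16·19^0
p-restricted factor λ_0 = (13, 12, 18, 16)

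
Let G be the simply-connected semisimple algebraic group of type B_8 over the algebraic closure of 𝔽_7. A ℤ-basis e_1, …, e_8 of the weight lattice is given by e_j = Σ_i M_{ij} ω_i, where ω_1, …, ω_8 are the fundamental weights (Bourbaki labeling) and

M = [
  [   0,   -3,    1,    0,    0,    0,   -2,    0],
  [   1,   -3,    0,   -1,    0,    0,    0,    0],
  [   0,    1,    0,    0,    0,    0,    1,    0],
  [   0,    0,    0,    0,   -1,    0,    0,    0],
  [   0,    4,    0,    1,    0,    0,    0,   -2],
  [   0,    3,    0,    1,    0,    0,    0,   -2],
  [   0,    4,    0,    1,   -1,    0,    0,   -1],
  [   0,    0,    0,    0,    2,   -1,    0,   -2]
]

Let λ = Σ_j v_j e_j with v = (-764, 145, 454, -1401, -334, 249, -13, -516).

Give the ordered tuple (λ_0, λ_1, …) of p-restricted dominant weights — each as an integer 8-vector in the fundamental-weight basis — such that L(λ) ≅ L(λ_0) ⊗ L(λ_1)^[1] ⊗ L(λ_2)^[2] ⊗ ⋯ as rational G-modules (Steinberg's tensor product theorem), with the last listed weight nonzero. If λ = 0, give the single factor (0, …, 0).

In the fundamental-weight basis, λ has coordinates c = M·v (v = (-764, 145, 454, -1401, -334, 249, -13, -516)):
  c_1 = 0*-764 + -3*145 + 1*454 + 0*-1401 + 0*-334 + 0*249 + -2*-13 + 0*-516 = 45
  c_2 = 1*-764 + -3*145 + 0*454 + -1*-1401 + 0*-334 + 0*249 + 0*-13 + 0*-516 = 202
  c_3 = 0*-764 + 1*145 + 0*454 + 0*-1401 + 0*-334 + 0*249 + 1*-13 + 0*-516 = 132
  c_4 = 0*-764 + 0*145 + 0*454 + 0*-1401 + -1*-334 + 0*249 + 0*-13 + 0*-516 = 334
  c_5 = 0*-764 + 4*145 + 0*454 + 1*-1401 + 0*-334 + 0*249 + 0*-13 + -2*-516 = 211
  c_6 = 0*-764 + 3*145 + 0*454 + 1*-1401 + 0*-334 + 0*249 + 0*-13 + -2*-516 = 66
  c_7 = 0*-764 + 4*145 + 0*454 + 1*-1401 + -1*-334 + 0*249 + 0*-13 + -1*-516 = 29
  c_8 = 0*-764 + 0*145 + 0*454 + 0*-1401 + 2*-334 + -1*249 + 0*-13 + -2*-516 = 115
Base-7 expansion of each c_i:
  c_1 = 45 = 3·7^0 + 6·7^1
  c_2 = 202 = 6·7^0 + 0·7^1 + 4·7^2
  c_3 = 132 = 6·7^0 + 4·7^1 + 2·7^2
  c_4 = 334 = 5·7^0 + 5·7^1 + 6·7^2
  c_5 = 211 = 1·7^0 + 2·7^1 + 4·7^2
  c_6 = 66 = 3·7^0 + 2·7^1 + 1·7^2
  c_7 = 29 = 1·7^0 + 4·7^1
  c_8 = 115 = 3·7^0 + 2·7^1 + 2·7^2
Factor λ_0 = (3, 6, 6, 5, 1, 3, 1, 3)
Factor λ_1 = (6, 0, 4, 5, 2, 2, 4, 2)
Factor λ_2 = (0, 4, 2, 6, 4, 1, 0, 2)

((3, 6, 6, 5, 1, 3, 1, 3), (6, 0, 4, 5, 2, 2, 4, 2), (0, 4, 2, 6, 4, 1, 0, 2))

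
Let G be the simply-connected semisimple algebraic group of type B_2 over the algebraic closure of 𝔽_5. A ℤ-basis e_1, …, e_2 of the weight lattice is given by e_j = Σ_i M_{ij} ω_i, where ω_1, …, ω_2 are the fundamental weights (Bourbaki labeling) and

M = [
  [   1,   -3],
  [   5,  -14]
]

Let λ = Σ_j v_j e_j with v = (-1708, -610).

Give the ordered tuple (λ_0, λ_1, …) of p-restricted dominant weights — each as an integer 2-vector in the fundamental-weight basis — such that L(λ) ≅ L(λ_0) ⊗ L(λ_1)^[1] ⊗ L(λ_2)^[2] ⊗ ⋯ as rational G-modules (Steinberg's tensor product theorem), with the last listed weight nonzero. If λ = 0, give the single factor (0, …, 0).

((2, 0), (4, 0), (4, 0))

In the fundamental-weight basis, λ has coordinates c = M·v (v = (-1708, -610)):
  c_1 = (1)·(-1708) + (-3)·(-610) = 122
  c_2 = (5)·(-1708) + (-14)·(-610) = 0
p = 5; digits c_i = Σ_j d_{ij}·5^j, 0 ≤ d_{ij} < 5:
  c_1 = 122 = 2·5^0 + 4·5^1 + 4·5^2
  c_2 = 0
p-restricted factor λ_0 = (2, 0)
p-restricted factor λ_1 = (4, 0)
p-restricted factor λ_2 = (4, 0)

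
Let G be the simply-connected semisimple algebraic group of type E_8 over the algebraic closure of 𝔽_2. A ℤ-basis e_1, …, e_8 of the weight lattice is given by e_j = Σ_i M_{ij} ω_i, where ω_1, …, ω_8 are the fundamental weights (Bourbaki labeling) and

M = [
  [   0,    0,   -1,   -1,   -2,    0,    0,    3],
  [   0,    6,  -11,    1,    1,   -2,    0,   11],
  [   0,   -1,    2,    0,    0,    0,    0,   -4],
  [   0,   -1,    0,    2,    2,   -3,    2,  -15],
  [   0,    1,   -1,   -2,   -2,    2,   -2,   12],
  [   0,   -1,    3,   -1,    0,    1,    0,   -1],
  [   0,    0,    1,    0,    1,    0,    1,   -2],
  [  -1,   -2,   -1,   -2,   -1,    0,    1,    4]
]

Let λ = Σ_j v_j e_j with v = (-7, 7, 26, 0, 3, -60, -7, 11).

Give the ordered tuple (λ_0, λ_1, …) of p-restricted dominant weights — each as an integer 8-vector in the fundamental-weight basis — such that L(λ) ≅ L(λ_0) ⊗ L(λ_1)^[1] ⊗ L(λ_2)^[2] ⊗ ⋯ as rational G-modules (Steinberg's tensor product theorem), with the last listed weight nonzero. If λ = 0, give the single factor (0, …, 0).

In the fundamental-weight basis, λ has coordinates c = M·v (v = (-7, 7, 26, 0, 3, -60, -7, 11)):
  c_1 = (0)·(-7) + (0)·(7) + (-1)·(26) + (-1)·(0) + (-2)·(3) + (0)·(-60) + (0)·(-7) + (3)·(11) = 1
  c_2 = (0)·(-7) + (6)·(7) + (-11)·(26) + (1)·(0) + (1)·(3) + (-2)·(-60) + (0)·(-7) + (11)·(11) = 0
  c_3 = (0)·(-7) + (-1)·(7) + (2)·(26) + (0)·(0) + (0)·(3) + (0)·(-60) + (0)·(-7) + (-4)·(11) = 1
  c_4 = (0)·(-7) + (-1)·(7) + (0)·(26) + (2)·(0) + (2)·(3) + (-3)·(-60) + (2)·(-7) + (-15)·(11) = 0
  c_5 = (0)·(-7) + (1)·(7) + (-1)·(26) + (-2)·(0) + (-2)·(3) + (2)·(-60) + (-2)·(-7) + (12)·(11) = 1
  c_6 = (0)·(-7) + (-1)·(7) + (3)·(26) + (-1)·(0) + (0)·(3) + (1)·(-60) + (0)·(-7) + (-1)·(11) = 0
  c_7 = (0)·(-7) + (0)·(7) + (1)·(26) + (0)·(0) + (1)·(3) + (0)·(-60) + (1)·(-7) + (-2)·(11) = 0
  c_8 = (-1)·(-7) + (-2)·(7) + (-1)·(26) + (-2)·(0) + (-1)·(3) + (0)·(-60) + (1)·(-7) + (4)·(11) = 1
Expand coordinatewise in base 2:
  c_1 = 1 = 1·2^0
  c_2 = 0
  c_3 = 1 = 1·2^0
  c_4 = 0
  c_5 = 1 = 1·2^0
  c_6 = 0
  c_7 = 0
  c_8 = 1 = 1·2^0
λ_0 = (1, 0, 1, 0, 1, 0, 0, 1)

((1, 0, 1, 0, 1, 0, 0, 1),)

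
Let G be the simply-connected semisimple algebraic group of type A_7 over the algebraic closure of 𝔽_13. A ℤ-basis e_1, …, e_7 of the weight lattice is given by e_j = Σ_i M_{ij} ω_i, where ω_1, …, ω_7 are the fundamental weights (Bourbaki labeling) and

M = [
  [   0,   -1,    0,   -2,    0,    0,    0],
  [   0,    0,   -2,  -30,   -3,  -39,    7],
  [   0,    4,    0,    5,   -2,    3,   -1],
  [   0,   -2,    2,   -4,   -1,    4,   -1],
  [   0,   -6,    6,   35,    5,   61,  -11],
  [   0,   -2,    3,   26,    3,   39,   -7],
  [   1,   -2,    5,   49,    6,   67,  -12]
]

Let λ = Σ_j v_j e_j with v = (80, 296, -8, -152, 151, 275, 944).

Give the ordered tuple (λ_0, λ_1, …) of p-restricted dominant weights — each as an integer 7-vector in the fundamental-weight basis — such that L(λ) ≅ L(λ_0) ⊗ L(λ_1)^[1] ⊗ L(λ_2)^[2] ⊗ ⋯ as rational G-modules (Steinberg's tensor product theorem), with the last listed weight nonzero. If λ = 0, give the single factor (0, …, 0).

In the fundamental-weight basis, λ has coordinates c = M·v (v = (80, 296, -8, -152, 151, 275, 944)):
  c_1 = 0·80 + (-1)·(296) + (0)·(-8) + (-2)·(-152) + 0·151 + 0·275 + 0·944 = 8
  c_2 = 0·80 + 0·296 + (-2)·(-8) + (-30)·(-152) + (-3)·(151) + (-39)·(275) + 7·944 = 6
  c_3 = 0·80 + 4·296 + (0)·(-8) + (5)·(-152) + (-2)·(151) + 3·275 + (-1)·(944) = 3
  c_4 = 0·80 + (-2)·(296) + (2)·(-8) + (-4)·(-152) + (-1)·(151) + 4·275 + (-1)·(944) = 5
  c_5 = 0·80 + (-6)·(296) + (6)·(-8) + (35)·(-152) + 5·151 + 61·275 + (-11)·(944) = 2
  c_6 = 0·80 + (-2)·(296) + (3)·(-8) + (26)·(-152) + 3·151 + 39·275 + (-7)·(944) = 2
  c_7 = 1·80 + (-2)·(296) + (5)·(-8) + (49)·(-152) + 6·151 + 67·275 + (-12)·(944) = 3
Writing each c_i in base p = 13:
  c_1 = 8 = 8·13^0
  c_2 = 6 = 6·13^0
  c_3 = 3 = 3·13^0
  c_4 = 5 = 5·13^0
  c_5 = 2 = 2·13^0
  c_6 = 2 = 2·13^0
  c_7 = 3 = 3·13^0
λ_0 = (8, 6, 3, 5, 2, 2, 3)

((8, 6, 3, 5, 2, 2, 3),)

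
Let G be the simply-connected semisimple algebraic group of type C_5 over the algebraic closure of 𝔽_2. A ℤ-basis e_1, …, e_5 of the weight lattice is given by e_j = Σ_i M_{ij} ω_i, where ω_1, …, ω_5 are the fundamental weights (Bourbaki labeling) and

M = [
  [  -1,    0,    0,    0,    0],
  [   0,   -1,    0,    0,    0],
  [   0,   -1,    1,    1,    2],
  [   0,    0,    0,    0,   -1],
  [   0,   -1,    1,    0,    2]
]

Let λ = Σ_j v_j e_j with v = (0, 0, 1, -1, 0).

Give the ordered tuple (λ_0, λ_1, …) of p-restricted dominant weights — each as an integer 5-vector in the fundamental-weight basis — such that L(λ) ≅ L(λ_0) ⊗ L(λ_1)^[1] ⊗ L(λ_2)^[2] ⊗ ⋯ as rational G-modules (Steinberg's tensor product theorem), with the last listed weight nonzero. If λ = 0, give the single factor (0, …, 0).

Compute c_i = Σ_j M_{ij} v_j with v = (0, 0, 1, -1, 0):
  c_1 = (-1)·(0) + 0·0 + 0·1 + (0)·(-1) + 0·0 = 0
  c_2 = 0·0 + (-1)·(0) + 0·1 + (0)·(-1) + 0·0 = 0
  c_3 = 0·0 + (-1)·(0) + 1·1 + (1)·(-1) + 2·0 = 0
  c_4 = 0·0 + 0·0 + 0·1 + (0)·(-1) + (-1)·(0) = 0
  c_5 = 0·0 + (-1)·(0) + 1·1 + (0)·(-1) + 2·0 = 1
Writing each c_i in base p = 2:
  c_1 = 0
  c_2 = 0
  c_3 = 0
  c_4 = 0
  c_5 = 1 = 1·2^0
Factor λ_0 = (0, 0, 0, 0, 1)

((0, 0, 0, 0, 1),)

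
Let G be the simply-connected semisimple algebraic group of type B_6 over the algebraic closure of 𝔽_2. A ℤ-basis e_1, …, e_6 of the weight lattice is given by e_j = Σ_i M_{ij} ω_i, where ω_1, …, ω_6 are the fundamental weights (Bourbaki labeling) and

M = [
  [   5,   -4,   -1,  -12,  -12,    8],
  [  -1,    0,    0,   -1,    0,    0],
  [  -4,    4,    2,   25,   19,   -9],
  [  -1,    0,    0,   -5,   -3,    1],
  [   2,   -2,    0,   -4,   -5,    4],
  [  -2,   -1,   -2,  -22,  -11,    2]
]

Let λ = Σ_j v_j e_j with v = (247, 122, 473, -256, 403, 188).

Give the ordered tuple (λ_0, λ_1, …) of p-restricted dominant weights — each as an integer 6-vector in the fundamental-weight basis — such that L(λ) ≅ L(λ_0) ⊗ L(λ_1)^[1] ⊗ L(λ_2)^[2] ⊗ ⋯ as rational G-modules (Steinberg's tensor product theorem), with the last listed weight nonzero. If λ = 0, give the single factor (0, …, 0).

((0, 1, 1, 0, 1, 1), (1, 0, 1, 0, 1, 0), (1, 0, 0, 1, 0, 1), (1, 1, 1, 1, 1, 1))

ω-coordinates c = M·v, v = (247, 122, 473, -256, 403, 188):
  c_1 = 5*247 + -4*122 + -1*473 + -12*-256 + -12*403 + 8*188 = 14
  c_2 = -1*247 + 0*122 + 0*473 + -1*-256 + 0*403 + 0*188 = 9
  c_3 = -4*247 + 4*122 + 2*473 + 25*-256 + 19*403 + -9*188 = 11
  c_4 = -1*247 + 0*122 + 0*473 + -5*-256 + -3*403 + 1*188 = 12
  c_5 = 2*247 + -2*122 + 0*473 + -4*-256 + -5*403 + 4*188 = 11
  c_6 = -2*247 + -1*122 + -2*473 + -22*-256 + -11*403 + 2*188 = 13
Writing each c_i in base p = 2:
  c_1 = 14 = 0·2^0 + 1·2^1 + 1·2^2 + 1·2^3
  c_2 = 9 = 1·2^0 + 0·2^1 + 0·2^2 + 1·2^3
  c_3 = 11 = 1·2^0 + 1·2^1 + 0·2^2 + 1·2^3
  c_4 = 12 = 0·2^0 + 0·2^1 + 1·2^2 + 1·2^3
  c_5 = 11 = 1·2^0 + 1·2^1 + 0·2^2 + 1·2^3
  c_6 = 13 = 1·2^0 + 0·2^1 + 1·2^2 + 1·2^3
p-restricted factor λ_0 = (0, 1, 1, 0, 1, 1)
p-restricted factor λ_1 = (1, 0, 1, 0, 1, 0)
p-restricted factor λ_2 = (1, 0, 0, 1, 0, 1)
p-restricted factor λ_3 = (1, 1, 1, 1, 1, 1)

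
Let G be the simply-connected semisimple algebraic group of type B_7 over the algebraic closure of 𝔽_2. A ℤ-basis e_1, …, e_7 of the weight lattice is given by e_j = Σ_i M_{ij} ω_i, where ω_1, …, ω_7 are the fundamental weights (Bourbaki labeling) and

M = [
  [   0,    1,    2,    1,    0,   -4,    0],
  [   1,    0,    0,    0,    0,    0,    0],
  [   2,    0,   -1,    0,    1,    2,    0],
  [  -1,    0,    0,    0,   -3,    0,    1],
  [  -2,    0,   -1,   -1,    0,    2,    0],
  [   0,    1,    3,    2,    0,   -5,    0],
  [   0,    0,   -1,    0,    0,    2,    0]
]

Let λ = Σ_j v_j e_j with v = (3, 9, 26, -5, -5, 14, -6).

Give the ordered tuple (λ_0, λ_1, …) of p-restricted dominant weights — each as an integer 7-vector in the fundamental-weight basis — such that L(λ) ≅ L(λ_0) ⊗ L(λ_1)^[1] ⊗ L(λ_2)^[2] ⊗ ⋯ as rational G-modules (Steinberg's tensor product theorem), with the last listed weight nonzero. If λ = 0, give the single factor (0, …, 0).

Change of basis e → ω: c = M·v where v = (3, 9, 26, -5, -5, 14, -6):
  c_1 = 0*3 + 1*9 + 2*26 + 1*-5 + 0*-5 + -4*14 + 0*-6 = 0
  c_2 = 1*3 + 0*9 + 0*26 + 0*-5 + 0*-5 + 0*14 + 0*-6 = 3
  c_3 = 2*3 + 0*9 + -1*26 + 0*-5 + 1*-5 + 2*14 + 0*-6 = 3
  c_4 = -1*3 + 0*9 + 0*26 + 0*-5 + -3*-5 + 0*14 + 1*-6 = 6
  c_5 = -2*3 + 0*9 + -1*26 + -1*-5 + 0*-5 + 2*14 + 0*-6 = 1
  c_6 = 0*3 + 1*9 + 3*26 + 2*-5 + 0*-5 + -5*14 + 0*-6 = 7
  c_7 = 0*3 + 0*9 + -1*26 + 0*-5 + 0*-5 + 2*14 + 0*-6 = 2
Base-2 expansion of each c_i:
  c_1 = 0
  c_2 = 3 = 1·2^0 + 1·2^1
  c_3 = 3 = 1·2^0 + 1·2^1
  c_4 = 6 = 0·2^0 + 1·2^1 + 1·2^2
  c_5 = 1 = 1·2^0
  c_6 = 7 = 1·2^0 + 1·2^1 + 1·2^2
  c_7 = 2 = 0·2^0 + 1·2^1
Factor λ_0 = (0, 1, 1, 0, 1, 1, 0)
Factor λ_1 = (0, 1, 1, 1, 0, 1, 1)
Factor λ_2 = (0, 0, 0, 1, 0, 1, 0)

((0, 1, 1, 0, 1, 1, 0), (0, 1, 1, 1, 0, 1, 1), (0, 0, 0, 1, 0, 1, 0))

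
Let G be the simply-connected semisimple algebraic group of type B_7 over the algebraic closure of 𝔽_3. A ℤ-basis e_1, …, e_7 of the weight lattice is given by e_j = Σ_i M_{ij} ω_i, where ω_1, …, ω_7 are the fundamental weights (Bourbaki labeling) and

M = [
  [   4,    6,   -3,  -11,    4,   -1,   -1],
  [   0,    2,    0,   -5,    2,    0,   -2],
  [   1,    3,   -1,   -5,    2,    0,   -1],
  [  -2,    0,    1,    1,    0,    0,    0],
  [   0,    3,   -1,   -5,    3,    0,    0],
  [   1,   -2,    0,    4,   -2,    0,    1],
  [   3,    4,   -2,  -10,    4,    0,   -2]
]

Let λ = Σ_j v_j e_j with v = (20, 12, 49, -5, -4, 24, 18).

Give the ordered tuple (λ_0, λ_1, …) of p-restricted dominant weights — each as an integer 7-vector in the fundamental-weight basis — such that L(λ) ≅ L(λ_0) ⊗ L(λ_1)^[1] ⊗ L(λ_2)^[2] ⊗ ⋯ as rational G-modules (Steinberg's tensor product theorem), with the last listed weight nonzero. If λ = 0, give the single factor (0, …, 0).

((2, 2, 0, 1, 0, 2, 2), (0, 1, 2, 1, 0, 0, 2))

Converting to the ω-basis (c_i = row i of M dotted with v = (20, 12, 49, -5, -4, 24, 18)):
  c_1 = 4*20 + 6*12 + -3*49 + -11*-5 + 4*-4 + -1*24 + -1*18 = 2
  c_2 = 0*20 + 2*12 + 0*49 + -5*-5 + 2*-4 + 0*24 + -2*18 = 5
  c_3 = 1*20 + 3*12 + -1*49 + -5*-5 + 2*-4 + 0*24 + -1*18 = 6
  c_4 = -2*20 + 0*12 + 1*49 + 1*-5 + 0*-4 + 0*24 + 0*18 = 4
  c_5 = 0*20 + 3*12 + -1*49 + -5*-5 + 3*-4 + 0*24 + 0*18 = 0
  c_6 = 1*20 + -2*12 + 0*49 + 4*-5 + -2*-4 + 0*24 + 1*18 = 2
  c_7 = 3*20 + 4*12 + -2*49 + -10*-5 + 4*-4 + 0*24 + -2*18 = 8
Expand coordinatewise in base 3:
  c_1 = 2 = 2·3^0
  c_2 = 5 = 2·3^0 + 1·3^1
  c_3 = 6 = 0·3^0 + 2·3^1
  c_4 = 4 = 1·3^0 + 1·3^1
  c_5 = 0
  c_6 = 2 = 2·3^0
  c_7 = 8 = 2·3^0 + 2·3^1
λ_0 = (2, 2, 0, 1, 0, 2, 2)
λ_1 = (0, 1, 2, 1, 0, 0, 2)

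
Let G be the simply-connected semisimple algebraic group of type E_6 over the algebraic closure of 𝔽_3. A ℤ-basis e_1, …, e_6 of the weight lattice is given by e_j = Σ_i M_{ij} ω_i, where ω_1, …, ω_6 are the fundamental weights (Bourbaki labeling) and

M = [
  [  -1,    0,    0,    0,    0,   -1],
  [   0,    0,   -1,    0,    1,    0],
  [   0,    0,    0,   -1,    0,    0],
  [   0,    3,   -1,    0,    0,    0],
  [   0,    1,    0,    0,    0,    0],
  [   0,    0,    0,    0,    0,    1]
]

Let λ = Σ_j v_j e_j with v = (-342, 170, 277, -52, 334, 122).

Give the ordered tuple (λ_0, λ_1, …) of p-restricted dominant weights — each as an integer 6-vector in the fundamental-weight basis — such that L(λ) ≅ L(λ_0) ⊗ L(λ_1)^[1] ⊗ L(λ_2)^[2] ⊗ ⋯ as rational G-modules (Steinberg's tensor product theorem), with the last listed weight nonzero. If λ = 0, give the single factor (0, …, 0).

((1, 0, 1, 2, 2, 2), (1, 1, 2, 2, 2, 1), (0, 0, 2, 1, 0, 1), (2, 2, 1, 2, 0, 1), (2, 0, 0, 2, 2, 1))

Change of basis e → ω: c = M·v where v = (-342, 170, 277, -52, 334, 122):
  c_1 = (-1)·(-342) + (0)·(170) + (0)·(277) + (0)·(-52) + (0)·(334) + (-1)·(122) = 220
  c_2 = (0)·(-342) + (0)·(170) + (-1)·(277) + (0)·(-52) + (1)·(334) + (0)·(122) = 57
  c_3 = (0)·(-342) + (0)·(170) + (0)·(277) + (-1)·(-52) + (0)·(334) + (0)·(122) = 52
  c_4 = (0)·(-342) + (3)·(170) + (-1)·(277) + (0)·(-52) + (0)·(334) + (0)·(122) = 233
  c_5 = (0)·(-342) + (1)·(170) + (0)·(277) + (0)·(-52) + (0)·(334) + (0)·(122) = 170
  c_6 = (0)·(-342) + (0)·(170) + (0)·(277) + (0)·(-52) + (0)·(334) + (1)·(122) = 122
Writing each c_i in base p = 3:
  c_1 = 220 = 1·3^0 + 1·3^1 + 0·3^2 + 2·3^3 + 2·3^4
  c_2 = 57 = 0·3^0 + 1·3^1 + 0·3^2 + 2·3^3
  c_3 = 52 = 1·3^0 + 2·3^1 + 2·3^2 + 1·3^3
  c_4 = 233 = 2·3^0 + 2·3^1 + 1·3^2 + 2·3^3 + 2·3^4
  c_5 = 170 = 2·3^0 + 2·3^1 + 0·3^2 + 0·3^3 + 2·3^4
  c_6 = 122 = 2·3^0 + 1·3^1 + 1·3^2 + 1·3^3 + 1·3^4
Factor λ_0 = (1, 0, 1, 2, 2, 2)
Factor λ_1 = (1, 1, 2, 2, 2, 1)
Factor λ_2 = (0, 0, 2, 1, 0, 1)
Factor λ_3 = (2, 2, 1, 2, 0, 1)
Factor λ_4 = (2, 0, 0, 2, 2, 1)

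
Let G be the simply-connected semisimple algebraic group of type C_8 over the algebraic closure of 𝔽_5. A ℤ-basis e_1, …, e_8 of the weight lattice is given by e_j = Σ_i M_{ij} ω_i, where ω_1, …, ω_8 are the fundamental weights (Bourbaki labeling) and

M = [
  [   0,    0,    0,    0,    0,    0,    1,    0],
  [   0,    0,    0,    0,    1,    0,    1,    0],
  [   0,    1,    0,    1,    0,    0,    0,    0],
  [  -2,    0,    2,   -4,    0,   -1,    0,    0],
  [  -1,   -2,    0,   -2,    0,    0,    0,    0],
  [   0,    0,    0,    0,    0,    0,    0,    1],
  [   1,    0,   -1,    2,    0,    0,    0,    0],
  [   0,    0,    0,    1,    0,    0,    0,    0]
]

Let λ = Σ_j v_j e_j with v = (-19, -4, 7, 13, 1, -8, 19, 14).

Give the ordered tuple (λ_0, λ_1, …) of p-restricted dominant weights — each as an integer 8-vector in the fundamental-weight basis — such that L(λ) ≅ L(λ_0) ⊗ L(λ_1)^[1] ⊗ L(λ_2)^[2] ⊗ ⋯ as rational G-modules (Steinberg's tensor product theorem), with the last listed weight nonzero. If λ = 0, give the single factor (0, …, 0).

((4, 0, 4, 3, 1, 4, 0, 3), (3, 4, 1, 1, 0, 2, 0, 2))

ω-coordinates c = M·v, v = (-19, -4, 7, 13, 1, -8, 19, 14):
  c_1 = 0*-19 + 0*-4 + 0*7 + 0*13 + 0*1 + 0*-8 + 1*19 + 0*14 = 19
  c_2 = 0*-19 + 0*-4 + 0*7 + 0*13 + 1*1 + 0*-8 + 1*19 + 0*14 = 20
  c_3 = 0*-19 + 1*-4 + 0*7 + 1*13 + 0*1 + 0*-8 + 0*19 + 0*14 = 9
  c_4 = -2*-19 + 0*-4 + 2*7 + -4*13 + 0*1 + -1*-8 + 0*19 + 0*14 = 8
  c_5 = -1*-19 + -2*-4 + 0*7 + -2*13 + 0*1 + 0*-8 + 0*19 + 0*14 = 1
  c_6 = 0*-19 + 0*-4 + 0*7 + 0*13 + 0*1 + 0*-8 + 0*19 + 1*14 = 14
  c_7 = 1*-19 + 0*-4 + -1*7 + 2*13 + 0*1 + 0*-8 + 0*19 + 0*14 = 0
  c_8 = 0*-19 + 0*-4 + 0*7 + 1*13 + 0*1 + 0*-8 + 0*19 + 0*14 = 13
Writing each c_i in base p = 5:
  c_1 = 19 = 4·5^0 + 3·5^1
  c_2 = 20 = 0·5^0 + 4·5^1
  c_3 = 9 = 4·5^0 + 1·5^1
  c_4 = 8 = 3·5^0 + 1·5^1
  c_5 = 1 = 1·5^0
  c_6 = 14 = 4·5^0 + 2·5^1
  c_7 = 0
  c_8 = 13 = 3·5^0 + 2·5^1
p-restricted factor λ_0 = (4, 0, 4, 3, 1, 4, 0, 3)
p-restricted factor λ_1 = (3, 4, 1, 1, 0, 2, 0, 2)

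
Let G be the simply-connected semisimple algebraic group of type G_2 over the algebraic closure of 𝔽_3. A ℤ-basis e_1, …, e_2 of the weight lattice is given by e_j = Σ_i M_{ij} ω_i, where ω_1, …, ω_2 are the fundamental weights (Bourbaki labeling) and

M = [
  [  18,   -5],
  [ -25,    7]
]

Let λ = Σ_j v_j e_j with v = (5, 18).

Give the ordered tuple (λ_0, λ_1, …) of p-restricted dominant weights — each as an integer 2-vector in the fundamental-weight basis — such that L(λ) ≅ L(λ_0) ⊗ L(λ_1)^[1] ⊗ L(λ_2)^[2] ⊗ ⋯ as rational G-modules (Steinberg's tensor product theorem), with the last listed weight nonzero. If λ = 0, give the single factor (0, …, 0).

Converting to the ω-basis (c_i = row i of M dotted with v = (5, 18)):
  c_1 = (18)·(5) + (-5)·(18) = 0
  c_2 = (-25)·(5) + (7)·(18) = 1
Base-3 expansion of each c_i:
  c_1 = 0
  c_2 = 1 = 1·3^0
p-restricted factor λ_0 = (0, 1)

((0, 1),)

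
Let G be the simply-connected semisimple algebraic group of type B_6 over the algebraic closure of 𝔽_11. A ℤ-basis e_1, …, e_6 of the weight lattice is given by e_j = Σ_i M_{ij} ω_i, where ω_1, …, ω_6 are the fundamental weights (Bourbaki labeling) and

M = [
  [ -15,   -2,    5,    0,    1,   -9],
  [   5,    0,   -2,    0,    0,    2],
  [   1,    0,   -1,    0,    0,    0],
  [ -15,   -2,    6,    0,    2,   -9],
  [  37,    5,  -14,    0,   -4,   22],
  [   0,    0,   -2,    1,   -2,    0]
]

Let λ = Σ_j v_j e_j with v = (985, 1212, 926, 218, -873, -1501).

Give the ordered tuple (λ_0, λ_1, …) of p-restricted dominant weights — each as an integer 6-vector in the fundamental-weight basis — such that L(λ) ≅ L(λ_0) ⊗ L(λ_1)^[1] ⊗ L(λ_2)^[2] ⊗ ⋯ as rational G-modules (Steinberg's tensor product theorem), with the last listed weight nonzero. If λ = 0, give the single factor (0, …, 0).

Change of basis e → ω: c = M·v where v = (985, 1212, 926, 218, -873, -1501):
  c_1 = -15*985 + -2*1212 + 5*926 + 0*218 + 1*-873 + -9*-1501 = 67
  c_2 = 5*985 + 0*1212 + -2*926 + 0*218 + 0*-873 + 2*-1501 = 71
  c_3 = 1*985 + 0*1212 + -1*926 + 0*218 + 0*-873 + 0*-1501 = 59
  c_4 = -15*985 + -2*1212 + 6*926 + 0*218 + 2*-873 + -9*-1501 = 120
  c_5 = 37*985 + 5*1212 + -14*926 + 0*218 + -4*-873 + 22*-1501 = 11
  c_6 = 0*985 + 0*1212 + -2*926 + 1*218 + -2*-873 + 0*-1501 = 112
Expand coordinatewise in base 11:
  c_1 = 67 = 1·11^0 + 6·11^1
  c_2 = 71 = 5·11^0 + 6·11^1
  c_3 = 59 = 4·11^0 + 5·11^1
  c_4 = 120 = 10·11^0 + 10·11^1
  c_5 = 11 = 0·11^0 + 1·11^1
  c_6 = 112 = 2·11^0 + 10·11^1
Factor λ_0 = (1, 5, 4, 10, 0, 2)
Factor λ_1 = (6, 6, 5, 10, 1, 10)

((1, 5, 4, 10, 0, 2), (6, 6, 5, 10, 1, 10))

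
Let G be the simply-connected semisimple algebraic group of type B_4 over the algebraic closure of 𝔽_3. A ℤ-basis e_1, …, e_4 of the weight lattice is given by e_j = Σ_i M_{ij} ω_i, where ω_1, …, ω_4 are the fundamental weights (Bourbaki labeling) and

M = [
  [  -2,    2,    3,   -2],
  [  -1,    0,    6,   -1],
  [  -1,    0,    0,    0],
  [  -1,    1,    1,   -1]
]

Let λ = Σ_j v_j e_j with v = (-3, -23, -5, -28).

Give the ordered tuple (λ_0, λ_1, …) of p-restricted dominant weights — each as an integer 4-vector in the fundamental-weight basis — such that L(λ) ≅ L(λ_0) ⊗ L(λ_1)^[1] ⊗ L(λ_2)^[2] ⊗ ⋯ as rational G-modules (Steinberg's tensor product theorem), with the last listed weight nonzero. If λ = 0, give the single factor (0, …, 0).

In the fundamental-weight basis, λ has coordinates c = M·v (v = (-3, -23, -5, -28)):
  c_1 = -2*-3 + 2*-23 + 3*-5 + -2*-28 = 1
  c_2 = -1*-3 + 0*-23 + 6*-5 + -1*-28 = 1
  c_3 = -1*-3 + 0*-23 + 0*-5 + 0*-28 = 3
  c_4 = -1*-3 + 1*-23 + 1*-5 + -1*-28 = 3
Base-3 expansion of each c_i:
  c_1 = 1 = 1·3^0
  c_2 = 1 = 1·3^0
  c_3 = 3 = 0·3^0 + 1·3^1
  c_4 = 3 = 0·3^0 + 1·3^1
λ_0 = (1, 1, 0, 0)
λ_1 = (0, 0, 1, 1)

((1, 1, 0, 0), (0, 0, 1, 1))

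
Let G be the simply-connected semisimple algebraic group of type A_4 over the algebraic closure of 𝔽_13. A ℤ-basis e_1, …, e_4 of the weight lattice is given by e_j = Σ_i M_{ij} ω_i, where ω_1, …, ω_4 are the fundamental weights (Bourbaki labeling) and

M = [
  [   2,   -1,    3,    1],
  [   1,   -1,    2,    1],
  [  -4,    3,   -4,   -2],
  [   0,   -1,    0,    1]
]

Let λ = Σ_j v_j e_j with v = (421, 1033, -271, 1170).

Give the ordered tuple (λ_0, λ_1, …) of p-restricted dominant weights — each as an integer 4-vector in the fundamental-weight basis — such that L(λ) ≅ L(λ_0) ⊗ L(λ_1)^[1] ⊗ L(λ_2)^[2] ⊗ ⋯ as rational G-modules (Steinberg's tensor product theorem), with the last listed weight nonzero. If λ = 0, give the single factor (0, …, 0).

ω-coordinates c = M·v, v = (421, 1033, -271, 1170):
  c_1 = 2*421 + -1*1033 + 3*-271 + 1*1170 = 166
  c_2 = 1*421 + -1*1033 + 2*-271 + 1*1170 = 16
  c_3 = -4*421 + 3*1033 + -4*-271 + -2*1170 = 159
  c_4 = 0*421 + -1*1033 + 0*-271 + 1*1170 = 137
Expand coordinatewise in base 13:
  c_1 = 166 = 10·13^0 + 12·13^1
  c_2 = 16 = 3·13^0 + 1·13^1
  c_3 = 159 = 3·13^0 + 12·13^1
  c_4 = 137 = 7·13^0 + 10·13^1
Factor λ_0 = (10, 3, 3, 7)
Factor λ_1 = (12, 1, 12, 10)

((10, 3, 3, 7), (12, 1, 12, 10))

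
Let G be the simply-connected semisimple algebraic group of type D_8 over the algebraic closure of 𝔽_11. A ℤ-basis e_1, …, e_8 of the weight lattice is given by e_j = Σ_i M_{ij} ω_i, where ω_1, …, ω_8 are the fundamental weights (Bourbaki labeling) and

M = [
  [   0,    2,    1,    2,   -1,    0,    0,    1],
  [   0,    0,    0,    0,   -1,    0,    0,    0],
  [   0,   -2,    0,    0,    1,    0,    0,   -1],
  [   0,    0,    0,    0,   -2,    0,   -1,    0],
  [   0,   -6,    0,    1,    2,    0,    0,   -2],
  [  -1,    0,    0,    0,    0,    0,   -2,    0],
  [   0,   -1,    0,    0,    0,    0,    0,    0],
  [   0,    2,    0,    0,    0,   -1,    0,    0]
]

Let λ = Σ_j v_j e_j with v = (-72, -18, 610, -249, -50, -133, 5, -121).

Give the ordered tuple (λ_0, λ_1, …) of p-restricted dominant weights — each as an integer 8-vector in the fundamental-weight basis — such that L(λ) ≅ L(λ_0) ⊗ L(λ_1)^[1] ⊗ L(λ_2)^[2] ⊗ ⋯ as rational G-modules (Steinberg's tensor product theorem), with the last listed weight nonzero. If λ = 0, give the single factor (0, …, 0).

In the fundamental-weight basis, λ has coordinates c = M·v (v = (-72, -18, 610, -249, -50, -133, 5, -121)):
  c_1 = (0)·(-72) + (2)·(-18) + (1)·(610) + (2)·(-249) + (-1)·(-50) + (0)·(-133) + (0)·(5) + (1)·(-121) = 5
  c_2 = (0)·(-72) + (0)·(-18) + (0)·(610) + (0)·(-249) + (-1)·(-50) + (0)·(-133) + (0)·(5) + (0)·(-121) = 50
  c_3 = (0)·(-72) + (-2)·(-18) + (0)·(610) + (0)·(-249) + (1)·(-50) + (0)·(-133) + (0)·(5) + (-1)·(-121) = 107
  c_4 = (0)·(-72) + (0)·(-18) + (0)·(610) + (0)·(-249) + (-2)·(-50) + (0)·(-133) + (-1)·(5) + (0)·(-121) = 95
  c_5 = (0)·(-72) + (-6)·(-18) + (0)·(610) + (1)·(-249) + (2)·(-50) + (0)·(-133) + (0)·(5) + (-2)·(-121) = 1
  c_6 = (-1)·(-72) + (0)·(-18) + (0)·(610) + (0)·(-249) + (0)·(-50) + (0)·(-133) + (-2)·(5) + (0)·(-121) = 62
  c_7 = (0)·(-72) + (-1)·(-18) + (0)·(610) + (0)·(-249) + (0)·(-50) + (0)·(-133) + (0)·(5) + (0)·(-121) = 18
  c_8 = (0)·(-72) + (2)·(-18) + (0)·(610) + (0)·(-249) + (0)·(-50) + (-1)·(-133) + (0)·(5) + (0)·(-121) = 97
Writing each c_i in base p = 11:
  c_1 = 5 = 5·11^0
  c_2 = 50 = 6·11^0 + 4·11^1
  c_3 = 107 = 8·11^0 + 9·11^1
  c_4 = 95 = 7·11^0 + 8·11^1
  c_5 = 1 = 1·11^0
  c_6 = 62 = 7·11^0 + 5·11^1
  c_7 = 18 = 7·11^0 + 1·11^1
  c_8 = 97 = 9·11^0 + 8·11^1
Factor λ_0 = (5, 6, 8, 7, 1, 7, 7, 9)
Factor λ_1 = (0, 4, 9, 8, 0, 5, 1, 8)

((5, 6, 8, 7, 1, 7, 7, 9), (0, 4, 9, 8, 0, 5, 1, 8))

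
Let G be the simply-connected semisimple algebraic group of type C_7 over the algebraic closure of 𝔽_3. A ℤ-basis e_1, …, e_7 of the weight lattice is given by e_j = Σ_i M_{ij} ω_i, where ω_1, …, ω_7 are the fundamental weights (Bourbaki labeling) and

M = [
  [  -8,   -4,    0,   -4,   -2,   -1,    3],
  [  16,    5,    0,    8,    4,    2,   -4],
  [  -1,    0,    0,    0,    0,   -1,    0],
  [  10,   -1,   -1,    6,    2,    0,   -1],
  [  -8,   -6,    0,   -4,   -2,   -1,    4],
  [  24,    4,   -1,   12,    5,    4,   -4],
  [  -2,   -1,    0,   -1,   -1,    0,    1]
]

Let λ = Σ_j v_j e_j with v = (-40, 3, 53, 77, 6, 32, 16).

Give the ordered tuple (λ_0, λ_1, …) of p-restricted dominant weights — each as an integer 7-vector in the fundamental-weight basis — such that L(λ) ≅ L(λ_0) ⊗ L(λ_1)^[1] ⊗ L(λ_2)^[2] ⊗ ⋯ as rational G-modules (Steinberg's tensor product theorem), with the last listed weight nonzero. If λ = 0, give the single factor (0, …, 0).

((1, 0, 2, 2, 2, 2, 1), (1, 2, 2, 0, 1, 2, 0), (0, 1, 0, 0, 1, 1, 1))

ω-coordinates c = M·v, v = (-40, 3, 53, 77, 6, 32, 16):
  c_1 = -8*-40 + -4*3 + 0*53 + -4*77 + -2*6 + -1*32 + 3*16 = 4
  c_2 = 16*-40 + 5*3 + 0*53 + 8*77 + 4*6 + 2*32 + -4*16 = 15
  c_3 = -1*-40 + 0*3 + 0*53 + 0*77 + 0*6 + -1*32 + 0*16 = 8
  c_4 = 10*-40 + -1*3 + -1*53 + 6*77 + 2*6 + 0*32 + -1*16 = 2
  c_5 = -8*-40 + -6*3 + 0*53 + -4*77 + -2*6 + -1*32 + 4*16 = 14
  c_6 = 24*-40 + 4*3 + -1*53 + 12*77 + 5*6 + 4*32 + -4*16 = 17
  c_7 = -2*-40 + -1*3 + 0*53 + -1*77 + -1*6 + 0*32 + 1*16 = 10
p = 3; digits c_i = Σ_j d_{ij}·3^j, 0 ≤ d_{ij} < 3:
  c_1 = 4 = 1·3^0 + 1·3^1
  c_2 = 15 = 0·3^0 + 2·3^1 + 1·3^2
  c_3 = 8 = 2·3^0 + 2·3^1
  c_4 = 2 = 2·3^0
  c_5 = 14 = 2·3^0 + 1·3^1 + 1·3^2
  c_6 = 17 = 2·3^0 + 2·3^1 + 1·3^2
  c_7 = 10 = 1·3^0 + 0·3^1 + 1·3^2
λ_0 = (1, 0, 2, 2, 2, 2, 1)
λ_1 = (1, 2, 2, 0, 1, 2, 0)
λ_2 = (0, 1, 0, 0, 1, 1, 1)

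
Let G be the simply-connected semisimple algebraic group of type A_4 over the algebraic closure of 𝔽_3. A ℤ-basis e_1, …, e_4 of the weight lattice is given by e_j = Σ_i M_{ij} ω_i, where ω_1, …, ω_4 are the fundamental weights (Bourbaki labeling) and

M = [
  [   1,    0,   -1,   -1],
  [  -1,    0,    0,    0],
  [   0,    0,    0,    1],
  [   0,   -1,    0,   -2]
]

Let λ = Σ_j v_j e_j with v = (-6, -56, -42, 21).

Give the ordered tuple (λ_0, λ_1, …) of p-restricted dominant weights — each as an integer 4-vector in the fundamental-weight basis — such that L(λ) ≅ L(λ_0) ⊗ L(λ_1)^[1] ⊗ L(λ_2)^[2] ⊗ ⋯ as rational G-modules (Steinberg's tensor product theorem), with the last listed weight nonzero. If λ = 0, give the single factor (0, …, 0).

In the fundamental-weight basis, λ has coordinates c = M·v (v = (-6, -56, -42, 21)):
  c_1 = (1)·(-6) + (0)·(-56) + (-1)·(-42) + (-1)·(21) = 15
  c_2 = (-1)·(-6) + (0)·(-56) + (0)·(-42) + (0)·(21) = 6
  c_3 = (0)·(-6) + (0)·(-56) + (0)·(-42) + (1)·(21) = 21
  c_4 = (0)·(-6) + (-1)·(-56) + (0)·(-42) + (-2)·(21) = 14
Base-3 expansion of each c_i:
  c_1 = 15 = 0·3^0 + 2·3^1 + 1·3^2
  c_2 = 6 = 0·3^0 + 2·3^1
  c_3 = 21 = 0·3^0 + 1·3^1 + 2·3^2
  c_4 = 14 = 2·3^0 + 1·3^1 + 1·3^2
p-restricted factor λ_0 = (0, 0, 0, 2)
p-restricted factor λ_1 = (2, 2, 1, 1)
p-restricted factor λ_2 = (1, 0, 2, 1)

((0, 0, 0, 2), (2, 2, 1, 1), (1, 0, 2, 1))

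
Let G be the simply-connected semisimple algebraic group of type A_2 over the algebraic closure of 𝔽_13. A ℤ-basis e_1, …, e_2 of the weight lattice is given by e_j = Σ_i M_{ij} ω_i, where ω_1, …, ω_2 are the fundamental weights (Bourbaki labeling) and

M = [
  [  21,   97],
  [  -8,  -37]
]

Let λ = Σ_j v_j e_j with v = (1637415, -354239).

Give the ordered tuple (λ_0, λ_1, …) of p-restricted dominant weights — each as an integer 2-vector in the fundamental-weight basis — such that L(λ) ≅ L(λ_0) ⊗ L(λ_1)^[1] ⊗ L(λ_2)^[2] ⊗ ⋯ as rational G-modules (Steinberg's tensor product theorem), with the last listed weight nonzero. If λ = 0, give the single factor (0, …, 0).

((1, 9), (2, 6), (2, 5), (11, 3))

In the fundamental-weight basis, λ has coordinates c = M·v (v = (1637415, -354239)):
  c_1 = 21·1637415 + (97)·(-354239) = 24532
  c_2 = (-8)·(1637415) + (-37)·(-354239) = 7523
Writing each c_i in base p = 13:
  c_1 = 24532 = 1·13^0 + 2·13^1 + 2·13^2 + 11·13^3
  c_2 = 7523 = 9·13^0 + 6·13^1 + 5·13^2 + 3·13^3
λ_0 = (1, 9)
λ_1 = (2, 6)
λ_2 = (2, 5)
λ_3 = (11, 3)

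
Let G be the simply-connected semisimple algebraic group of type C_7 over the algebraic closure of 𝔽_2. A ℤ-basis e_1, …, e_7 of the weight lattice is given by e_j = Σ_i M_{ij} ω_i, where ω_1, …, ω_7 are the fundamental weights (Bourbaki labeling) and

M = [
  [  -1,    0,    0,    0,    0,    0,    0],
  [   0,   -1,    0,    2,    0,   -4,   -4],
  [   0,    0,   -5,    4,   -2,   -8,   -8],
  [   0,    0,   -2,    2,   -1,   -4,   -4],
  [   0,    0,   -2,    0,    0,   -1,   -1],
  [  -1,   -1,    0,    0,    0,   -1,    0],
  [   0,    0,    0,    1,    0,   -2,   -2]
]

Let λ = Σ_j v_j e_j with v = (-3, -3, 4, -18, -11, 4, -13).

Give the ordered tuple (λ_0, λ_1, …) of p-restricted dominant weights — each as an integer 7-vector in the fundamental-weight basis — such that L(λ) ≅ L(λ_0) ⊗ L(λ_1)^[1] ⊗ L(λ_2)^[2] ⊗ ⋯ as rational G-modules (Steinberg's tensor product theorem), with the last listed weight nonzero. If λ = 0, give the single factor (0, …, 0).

Converting to the ω-basis (c_i = row i of M dotted with v = (-3, -3, 4, -18, -11, 4, -13)):
  c_1 = (-1)·(-3) + (0)·(-3) + 0·4 + (0)·(-18) + (0)·(-11) + 0·4 + (0)·(-13) = 3
  c_2 = (0)·(-3) + (-1)·(-3) + 0·4 + (2)·(-18) + (0)·(-11) + (-4)·(4) + (-4)·(-13) = 3
  c_3 = (0)·(-3) + (0)·(-3) + (-5)·(4) + (4)·(-18) + (-2)·(-11) + (-8)·(4) + (-8)·(-13) = 2
  c_4 = (0)·(-3) + (0)·(-3) + (-2)·(4) + (2)·(-18) + (-1)·(-11) + (-4)·(4) + (-4)·(-13) = 3
  c_5 = (0)·(-3) + (0)·(-3) + (-2)·(4) + (0)·(-18) + (0)·(-11) + (-1)·(4) + (-1)·(-13) = 1
  c_6 = (-1)·(-3) + (-1)·(-3) + 0·4 + (0)·(-18) + (0)·(-11) + (-1)·(4) + (0)·(-13) = 2
  c_7 = (0)·(-3) + (0)·(-3) + 0·4 + (1)·(-18) + (0)·(-11) + (-2)·(4) + (-2)·(-13) = 0
Expand coordinatewise in base 2:
  c_1 = 3 = 1·2^0 + 1·2^1
  c_2 = 3 = 1·2^0 + 1·2^1
  c_3 = 2 = 0·2^0 + 1·2^1
  c_4 = 3 = 1·2^0 + 1·2^1
  c_5 = 1 = 1·2^0
  c_6 = 2 = 0·2^0 + 1·2^1
  c_7 = 0
p-restricted factor λ_0 = (1, 1, 0, 1, 1, 0, 0)
p-restricted factor λ_1 = (1, 1, 1, 1, 0, 1, 0)

((1, 1, 0, 1, 1, 0, 0), (1, 1, 1, 1, 0, 1, 0))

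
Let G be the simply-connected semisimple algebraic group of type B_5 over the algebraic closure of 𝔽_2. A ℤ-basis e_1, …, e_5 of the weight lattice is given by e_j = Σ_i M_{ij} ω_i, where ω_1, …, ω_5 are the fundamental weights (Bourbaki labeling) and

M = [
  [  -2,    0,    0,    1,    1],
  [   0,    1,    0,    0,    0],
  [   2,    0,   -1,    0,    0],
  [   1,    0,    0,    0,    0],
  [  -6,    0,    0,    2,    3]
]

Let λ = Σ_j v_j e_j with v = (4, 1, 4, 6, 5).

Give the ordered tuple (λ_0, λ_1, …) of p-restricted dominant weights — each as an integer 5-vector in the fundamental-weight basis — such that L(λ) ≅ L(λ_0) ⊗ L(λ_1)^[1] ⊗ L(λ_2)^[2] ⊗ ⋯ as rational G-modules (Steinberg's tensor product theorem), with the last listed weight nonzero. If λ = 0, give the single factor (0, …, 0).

((1, 1, 0, 0, 1), (1, 0, 0, 0, 1), (0, 0, 1, 1, 0))

In the fundamental-weight basis, λ has coordinates c = M·v (v = (4, 1, 4, 6, 5)):
  c_1 = -2*4 + 0*1 + 0*4 + 1*6 + 1*5 = 3
  c_2 = 0*4 + 1*1 + 0*4 + 0*6 + 0*5 = 1
  c_3 = 2*4 + 0*1 + -1*4 + 0*6 + 0*5 = 4
  c_4 = 1*4 + 0*1 + 0*4 + 0*6 + 0*5 = 4
  c_5 = -6*4 + 0*1 + 0*4 + 2*6 + 3*5 = 3
Expand coordinatewise in base 2:
  c_1 = 3 = 1·2^0 + 1·2^1
  c_2 = 1 = 1·2^0
  c_3 = 4 = 0·2^0 + 0·2^1 + 1·2^2
  c_4 = 4 = 0·2^0 + 0·2^1 + 1·2^2
  c_5 = 3 = 1·2^0 + 1·2^1
Factor λ_0 = (1, 1, 0, 0, 1)
Factor λ_1 = (1, 0, 0, 0, 1)
Factor λ_2 = (0, 0, 1, 1, 0)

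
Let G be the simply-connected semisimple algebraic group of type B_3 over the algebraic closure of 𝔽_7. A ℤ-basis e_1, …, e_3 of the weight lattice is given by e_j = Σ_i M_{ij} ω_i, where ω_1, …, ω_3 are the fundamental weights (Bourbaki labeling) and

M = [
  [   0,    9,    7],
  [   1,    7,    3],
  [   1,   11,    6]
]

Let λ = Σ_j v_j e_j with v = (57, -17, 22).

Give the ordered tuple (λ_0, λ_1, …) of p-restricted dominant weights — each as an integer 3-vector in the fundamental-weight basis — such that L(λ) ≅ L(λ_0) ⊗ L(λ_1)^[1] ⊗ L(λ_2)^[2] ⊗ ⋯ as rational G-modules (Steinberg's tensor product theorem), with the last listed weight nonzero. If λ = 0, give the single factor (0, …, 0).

((1, 4, 2),)

Converting to the ω-basis (c_i = row i of M dotted with v = (57, -17, 22)):
  c_1 = 0·57 + (9)·(-17) + 7·22 = 1
  c_2 = 1·57 + (7)·(-17) + 3·22 = 4
  c_3 = 1·57 + (11)·(-17) + 6·22 = 2
Expand coordinatewise in base 7:
  c_1 = 1 = 1·7^0
  c_2 = 4 = 4·7^0
  c_3 = 2 = 2·7^0
p-restricted factor λ_0 = (1, 4, 2)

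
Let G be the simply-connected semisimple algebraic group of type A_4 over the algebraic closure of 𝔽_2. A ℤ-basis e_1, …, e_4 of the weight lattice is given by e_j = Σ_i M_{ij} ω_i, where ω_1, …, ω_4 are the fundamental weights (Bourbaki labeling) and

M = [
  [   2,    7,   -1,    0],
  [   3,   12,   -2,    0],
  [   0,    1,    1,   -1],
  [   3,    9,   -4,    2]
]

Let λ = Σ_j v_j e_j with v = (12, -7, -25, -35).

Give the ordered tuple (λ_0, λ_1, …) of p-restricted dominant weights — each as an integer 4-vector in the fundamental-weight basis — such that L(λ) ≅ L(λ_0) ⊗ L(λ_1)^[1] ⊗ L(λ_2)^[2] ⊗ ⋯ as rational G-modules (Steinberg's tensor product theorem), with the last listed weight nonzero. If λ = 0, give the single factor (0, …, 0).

Change of basis e → ω: c = M·v where v = (12, -7, -25, -35):
  c_1 = 2*12 + 7*-7 + -1*-25 + 0*-35 = 0
  c_2 = 3*12 + 12*-7 + -2*-25 + 0*-35 = 2
  c_3 = 0*12 + 1*-7 + 1*-25 + -1*-35 = 3
  c_4 = 3*12 + 9*-7 + -4*-25 + 2*-35 = 3
p = 2; digits c_i = Σ_j d_{ij}·2^j, 0 ≤ d_{ij} < 2:
  c_1 = 0
  c_2 = 2 = 0·2^0 + 1·2^1
  c_3 = 3 = 1·2^0 + 1·2^1
  c_4 = 3 = 1·2^0 + 1·2^1
Factor λ_0 = (0, 0, 1, 1)
Factor λ_1 = (0, 1, 1, 1)

((0, 0, 1, 1), (0, 1, 1, 1))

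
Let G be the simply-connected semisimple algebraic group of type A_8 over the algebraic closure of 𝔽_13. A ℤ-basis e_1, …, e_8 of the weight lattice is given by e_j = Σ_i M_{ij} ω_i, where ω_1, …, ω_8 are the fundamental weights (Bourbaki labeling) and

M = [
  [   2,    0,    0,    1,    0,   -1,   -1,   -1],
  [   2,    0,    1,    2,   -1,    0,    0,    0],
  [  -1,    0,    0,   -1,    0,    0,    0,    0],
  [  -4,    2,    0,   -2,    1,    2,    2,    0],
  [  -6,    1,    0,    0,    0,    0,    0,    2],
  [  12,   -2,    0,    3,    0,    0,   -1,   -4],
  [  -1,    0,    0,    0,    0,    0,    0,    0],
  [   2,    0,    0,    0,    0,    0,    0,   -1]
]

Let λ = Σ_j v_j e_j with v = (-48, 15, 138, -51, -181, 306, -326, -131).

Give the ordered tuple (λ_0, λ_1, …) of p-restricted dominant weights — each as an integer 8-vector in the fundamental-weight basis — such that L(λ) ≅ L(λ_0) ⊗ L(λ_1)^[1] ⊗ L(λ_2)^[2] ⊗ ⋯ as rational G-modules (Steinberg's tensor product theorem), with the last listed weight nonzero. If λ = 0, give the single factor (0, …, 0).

In the fundamental-weight basis, λ has coordinates c = M·v (v = (-48, 15, 138, -51, -181, 306, -326, -131)):
  c_1 = (2)·(-48) + 0·15 + 0·138 + (1)·(-51) + (0)·(-181) + (-1)·(306) + (-1)·(-326) + (-1)·(-131) = 4
  c_2 = (2)·(-48) + 0·15 + 1·138 + (2)·(-51) + (-1)·(-181) + 0·306 + (0)·(-326) + (0)·(-131) = 121
  c_3 = (-1)·(-48) + 0·15 + 0·138 + (-1)·(-51) + (0)·(-181) + 0·306 + (0)·(-326) + (0)·(-131) = 99
  c_4 = (-4)·(-48) + 2·15 + 0·138 + (-2)·(-51) + (1)·(-181) + 2·306 + (2)·(-326) + (0)·(-131) = 103
  c_5 = (-6)·(-48) + 1·15 + 0·138 + (0)·(-51) + (0)·(-181) + 0·306 + (0)·(-326) + (2)·(-131) = 41
  c_6 = (12)·(-48) + (-2)·(15) + 0·138 + (3)·(-51) + (0)·(-181) + 0·306 + (-1)·(-326) + (-4)·(-131) = 91
  c_7 = (-1)·(-48) + 0·15 + 0·138 + (0)·(-51) + (0)·(-181) + 0·306 + (0)·(-326) + (0)·(-131) = 48
  c_8 = (2)·(-48) + 0·15 + 0·138 + (0)·(-51) + (0)·(-181) + 0·306 + (0)·(-326) + (-1)·(-131) = 35
Expand coordinatewise in base 13:
  c_1 = 4 = 4·13^0
  c_2 = 121 = 4·13^0 + 9·13^1
  c_3 = 99 = 8·13^0 + 7·13^1
  c_4 = 103 = 12·13^0 + 7·13^1
  c_5 = 41 = 2·13^0 + 3·13^1
  c_6 = 91 = 0·13^0 + 7·13^1
  c_7 = 48 = 9·13^0 + 3·13^1
  c_8 = 35 = 9·13^0 + 2·13^1
λ_0 = (4, 4, 8, 12, 2, 0, 9, 9)
λ_1 = (0, 9, 7, 7, 3, 7, 3, 2)

((4, 4, 8, 12, 2, 0, 9, 9), (0, 9, 7, 7, 3, 7, 3, 2))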